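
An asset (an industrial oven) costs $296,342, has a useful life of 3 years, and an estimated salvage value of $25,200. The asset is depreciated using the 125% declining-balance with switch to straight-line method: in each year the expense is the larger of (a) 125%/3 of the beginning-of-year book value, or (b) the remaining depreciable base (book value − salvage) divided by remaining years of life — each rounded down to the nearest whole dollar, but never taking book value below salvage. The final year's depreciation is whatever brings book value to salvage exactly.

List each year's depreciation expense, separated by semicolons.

$123,475; $73,833; $73,834

Depreciable base = $296,342 − $25,200 = $271,142.
Year 1: DB = ⌊$296,342 × 125%/3⌋ = $123,475; SL = ⌊$271,142/3⌋ = $90,380 → take DB $123,475. Book value $172,867.
Year 2: DB = ⌊$172,867 × 125%/3⌋ = $72,027; SL = ⌊$147,667/2⌋ = $73,833 → take SL $73,833. Book value $99,034.
Year 3 (final): $99,034 − $25,200 = $73,834. Book value $25,200.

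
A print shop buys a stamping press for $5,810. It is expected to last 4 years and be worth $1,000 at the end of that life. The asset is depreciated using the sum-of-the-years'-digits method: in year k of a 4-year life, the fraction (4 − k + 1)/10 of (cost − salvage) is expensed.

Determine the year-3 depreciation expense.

$962

Depreciable base = $5,810 − $1,000 = $4,810.
Sum of the years' digits = 4+3+2+1 = 10.
Year 1: $4,810 × 4/10 = $1,924. Book value $3,886.
Year 2: $4,810 × 3/10 = $1,443. Book value $2,443.
Year 3: $4,810 × 2/10 = $962. Book value $1,481.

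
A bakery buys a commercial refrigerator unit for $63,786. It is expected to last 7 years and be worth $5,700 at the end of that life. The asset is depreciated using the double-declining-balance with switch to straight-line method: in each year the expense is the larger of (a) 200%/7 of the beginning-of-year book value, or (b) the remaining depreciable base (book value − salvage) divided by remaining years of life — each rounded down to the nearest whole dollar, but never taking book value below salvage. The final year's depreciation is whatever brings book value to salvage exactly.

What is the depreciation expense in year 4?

$6,642

Depreciable base = $63,786 − $5,700 = $58,086.
Year 1: DB = ⌊$63,786 × 200%/7⌋ = $18,224; SL = ⌊$58,086/7⌋ = $8,298 → take DB $18,224. Book value $45,562.
Year 2: DB = ⌊$45,562 × 200%/7⌋ = $13,017; SL = ⌊$39,862/6⌋ = $6,643 → take DB $13,017. Book value $32,545.
Year 3: DB = ⌊$32,545 × 200%/7⌋ = $9,298; SL = ⌊$26,845/5⌋ = $5,369 → take DB $9,298. Book value $23,247.
Year 4: DB = ⌊$23,247 × 200%/7⌋ = $6,642; SL = ⌊$17,547/4⌋ = $4,386 → take DB $6,642. Book value $16,605.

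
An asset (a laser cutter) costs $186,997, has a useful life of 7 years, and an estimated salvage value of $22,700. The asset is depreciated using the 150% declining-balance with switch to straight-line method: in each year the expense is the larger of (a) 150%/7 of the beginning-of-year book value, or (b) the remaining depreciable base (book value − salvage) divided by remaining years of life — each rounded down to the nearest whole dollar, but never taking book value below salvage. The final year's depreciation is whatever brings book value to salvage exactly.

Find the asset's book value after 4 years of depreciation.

Depreciable base = $186,997 − $22,700 = $164,297.
Year 1: DB = ⌊$186,997 × 150%/7⌋ = $40,070; SL = ⌊$164,297/7⌋ = $23,471 → take DB $40,070. Book value $146,927.
Year 2: DB = ⌊$146,927 × 150%/7⌋ = $31,484; SL = ⌊$124,227/6⌋ = $20,704 → take DB $31,484. Book value $115,443.
Year 3: DB = ⌊$115,443 × 150%/7⌋ = $24,737; SL = ⌊$92,743/5⌋ = $18,548 → take DB $24,737. Book value $90,706.
Year 4: DB = ⌊$90,706 × 150%/7⌋ = $19,437; SL = ⌊$68,006/4⌋ = $17,001 → take DB $19,437. Book value $71,269.

$71,269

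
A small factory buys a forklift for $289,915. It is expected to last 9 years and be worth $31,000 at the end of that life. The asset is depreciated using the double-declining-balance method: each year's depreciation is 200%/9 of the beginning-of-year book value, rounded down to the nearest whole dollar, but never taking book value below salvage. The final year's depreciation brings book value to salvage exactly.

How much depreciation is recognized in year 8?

Depreciable base = $289,915 − $31,000 = $258,915.
Year 1: ⌊$289,915 × 200%/9⌋ = $64,425. Book value $225,490.
Year 2: ⌊$225,490 × 200%/9⌋ = $50,108. Book value $175,382.
Year 3: ⌊$175,382 × 200%/9⌋ = $38,973. Book value $136,409.
Year 4: ⌊$136,409 × 200%/9⌋ = $30,313. Book value $106,096.
Year 5: ⌊$106,096 × 200%/9⌋ = $23,576. Book value $82,520.
Year 6: ⌊$82,520 × 200%/9⌋ = $18,337. Book value $64,183.
Year 7: ⌊$64,183 × 200%/9⌋ = $14,262. Book value $49,921.
Year 8: ⌊$49,921 × 200%/9⌋ = $11,093. Book value $38,828.

$11,093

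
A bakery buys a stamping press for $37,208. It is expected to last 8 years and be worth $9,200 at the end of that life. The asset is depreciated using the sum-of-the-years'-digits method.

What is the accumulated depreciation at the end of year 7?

$27,230

Depreciable base = $37,208 − $9,200 = $28,008.
Sum of the years' digits = 8+7+6+5+4+3+2+1 = 36.
Year 1: $28,008 × 8/36 = $6,224. Book value $30,984.
Year 2: $28,008 × 7/36 = $5,446. Book value $25,538.
Year 3: $28,008 × 6/36 = $4,668. Book value $20,870.
Year 4: $28,008 × 5/36 = $3,890. Book value $16,980.
Year 5: $28,008 × 4/36 = $3,112. Book value $13,868.
Year 6: $28,008 × 3/36 = $2,334. Book value $11,534.
Year 7: $28,008 × 2/36 = $1,556. Book value $9,978.
Accumulated through year 7 = $37,208 − $9,978 = $27,230.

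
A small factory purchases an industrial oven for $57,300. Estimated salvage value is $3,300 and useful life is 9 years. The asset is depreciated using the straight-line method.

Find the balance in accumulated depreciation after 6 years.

Depreciable base = $57,300 − $3,300 = $54,000.
Annual expense = $54,000 / 9 = $6,000.
End of year 1: book value $51,300.
End of year 2: book value $45,300.
End of year 3: book value $39,300.
End of year 4: book value $33,300.
End of year 5: book value $27,300.
End of year 6: book value $21,300.
Accumulated through year 6 = $57,300 − $21,300 = $36,000.

$36,000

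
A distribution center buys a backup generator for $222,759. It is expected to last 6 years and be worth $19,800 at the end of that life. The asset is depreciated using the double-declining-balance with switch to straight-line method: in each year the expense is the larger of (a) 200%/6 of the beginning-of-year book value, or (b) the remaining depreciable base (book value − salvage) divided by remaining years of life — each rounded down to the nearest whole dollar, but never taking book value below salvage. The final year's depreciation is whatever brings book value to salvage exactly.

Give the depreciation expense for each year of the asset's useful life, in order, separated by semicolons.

Depreciable base = $222,759 − $19,800 = $202,959.
Year 1: DB = ⌊$222,759 × 200%/6⌋ = $74,253; SL = ⌊$202,959/6⌋ = $33,826 → take DB $74,253. Book value $148,506.
Year 2: DB = ⌊$148,506 × 200%/6⌋ = $49,502; SL = ⌊$128,706/5⌋ = $25,741 → take DB $49,502. Book value $99,004.
Year 3: DB = ⌊$99,004 × 200%/6⌋ = $33,001; SL = ⌊$79,204/4⌋ = $19,801 → take DB $33,001. Book value $66,003.
Year 4: DB = ⌊$66,003 × 200%/6⌋ = $22,001; SL = ⌊$46,203/3⌋ = $15,401 → take DB $22,001. Book value $44,002.
Year 5: DB = ⌊$44,002 × 200%/6⌋ = $14,667; SL = ⌊$24,202/2⌋ = $12,101 → take DB $14,667. Book value $29,335.
Year 6 (final): $29,335 − $19,800 = $9,535. Book value $19,800.

$74,253; $49,502; $33,001; $22,001; $14,667; $9,535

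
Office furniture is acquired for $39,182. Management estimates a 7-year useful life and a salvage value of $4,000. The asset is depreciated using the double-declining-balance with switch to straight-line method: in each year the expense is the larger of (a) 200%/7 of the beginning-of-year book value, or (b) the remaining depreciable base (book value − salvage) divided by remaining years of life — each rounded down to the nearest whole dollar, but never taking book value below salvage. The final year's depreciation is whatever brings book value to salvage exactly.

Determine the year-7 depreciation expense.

Depreciable base = $39,182 − $4,000 = $35,182.
Year 1: DB = ⌊$39,182 × 200%/7⌋ = $11,194; SL = ⌊$35,182/7⌋ = $5,026 → take DB $11,194. Book value $27,988.
Year 2: DB = ⌊$27,988 × 200%/7⌋ = $7,996; SL = ⌊$23,988/6⌋ = $3,998 → take DB $7,996. Book value $19,992.
Year 3: DB = ⌊$19,992 × 200%/7⌋ = $5,712; SL = ⌊$15,992/5⌋ = $3,198 → take DB $5,712. Book value $14,280.
Year 4: DB = ⌊$14,280 × 200%/7⌋ = $4,080; SL = ⌊$10,280/4⌋ = $2,570 → take DB $4,080. Book value $10,200.
Year 5: DB = ⌊$10,200 × 200%/7⌋ = $2,914; SL = ⌊$6,200/3⌋ = $2,066 → take DB $2,914. Book value $7,286.
Year 6: DB = ⌊$7,286 × 200%/7⌋ = $2,081; SL = ⌊$3,286/2⌋ = $1,643 → take DB $2,081. Book value $5,205.
Year 7 (final): $5,205 − $4,000 = $1,205. Book value $4,000.

$1,205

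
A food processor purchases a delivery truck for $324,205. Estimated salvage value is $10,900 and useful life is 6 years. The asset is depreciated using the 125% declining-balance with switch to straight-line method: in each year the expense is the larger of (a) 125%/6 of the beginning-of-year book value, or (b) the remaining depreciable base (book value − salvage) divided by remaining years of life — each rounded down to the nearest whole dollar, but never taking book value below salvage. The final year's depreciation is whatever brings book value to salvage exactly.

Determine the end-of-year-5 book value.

Depreciable base = $324,205 − $10,900 = $313,305.
Year 1: DB = ⌊$324,205 × 125%/6⌋ = $67,542; SL = ⌊$313,305/6⌋ = $52,217 → take DB $67,542. Book value $256,663.
Year 2: DB = ⌊$256,663 × 125%/6⌋ = $53,471; SL = ⌊$245,763/5⌋ = $49,152 → take DB $53,471. Book value $203,192.
Year 3: DB = ⌊$203,192 × 125%/6⌋ = $42,331; SL = ⌊$192,292/4⌋ = $48,073 → take SL $48,073. Book value $155,119.
Year 4: DB = ⌊$155,119 × 125%/6⌋ = $32,316; SL = ⌊$144,219/3⌋ = $48,073 → take SL $48,073. Book value $107,046.
Year 5: DB = ⌊$107,046 × 125%/6⌋ = $22,301; SL = ⌊$96,146/2⌋ = $48,073 → take SL $48,073. Book value $58,973.

$58,973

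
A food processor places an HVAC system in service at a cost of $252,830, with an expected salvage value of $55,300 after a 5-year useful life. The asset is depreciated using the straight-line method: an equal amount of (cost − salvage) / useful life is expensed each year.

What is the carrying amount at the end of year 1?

Depreciable base = $252,830 − $55,300 = $197,530.
Annual expense = $197,530 / 5 = $39,506.
End of year 1: book value $213,324.

$213,324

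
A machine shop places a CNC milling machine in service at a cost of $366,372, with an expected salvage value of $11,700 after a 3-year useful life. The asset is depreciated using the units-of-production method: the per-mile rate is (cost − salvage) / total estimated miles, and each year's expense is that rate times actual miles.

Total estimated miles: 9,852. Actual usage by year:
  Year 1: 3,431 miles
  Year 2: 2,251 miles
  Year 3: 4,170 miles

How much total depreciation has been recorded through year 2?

Depreciable base = $366,372 − $11,700 = $354,672.
Rate = $354,672 / 9,852 miles = $36 per mile.
Year 1: 3,431 × $36 = $123,516. Book value $242,856.
Year 2: 2,251 × $36 = $81,036. Book value $161,820.
Accumulated through year 2 = $366,372 − $161,820 = $204,552.

$204,552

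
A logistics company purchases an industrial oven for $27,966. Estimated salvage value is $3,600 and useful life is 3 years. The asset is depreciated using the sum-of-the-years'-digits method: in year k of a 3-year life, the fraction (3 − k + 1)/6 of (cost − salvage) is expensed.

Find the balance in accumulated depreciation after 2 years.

$20,305

Depreciable base = $27,966 − $3,600 = $24,366.
Sum of the years' digits = 3+2+1 = 6.
Year 1: $24,366 × 3/6 = $12,183. Book value $15,783.
Year 2: $24,366 × 2/6 = $8,122. Book value $7,661.
Accumulated through year 2 = $27,966 − $7,661 = $20,305.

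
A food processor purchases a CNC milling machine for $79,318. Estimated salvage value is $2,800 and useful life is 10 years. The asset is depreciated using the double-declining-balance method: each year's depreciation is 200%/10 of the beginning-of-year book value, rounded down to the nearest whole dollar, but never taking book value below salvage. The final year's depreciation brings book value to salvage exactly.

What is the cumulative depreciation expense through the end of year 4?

$46,828

Depreciable base = $79,318 − $2,800 = $76,518.
Year 1: ⌊$79,318 × 200%/10⌋ = $15,863. Book value $63,455.
Year 2: ⌊$63,455 × 200%/10⌋ = $12,691. Book value $50,764.
Year 3: ⌊$50,764 × 200%/10⌋ = $10,152. Book value $40,612.
Year 4: ⌊$40,612 × 200%/10⌋ = $8,122. Book value $32,490.
Accumulated through year 4 = $79,318 − $32,490 = $46,828.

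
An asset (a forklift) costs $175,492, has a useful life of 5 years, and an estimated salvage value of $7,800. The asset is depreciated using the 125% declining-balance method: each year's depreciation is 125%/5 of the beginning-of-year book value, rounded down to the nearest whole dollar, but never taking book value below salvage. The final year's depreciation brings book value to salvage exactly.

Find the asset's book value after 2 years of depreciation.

$98,715

Depreciable base = $175,492 − $7,800 = $167,692.
Year 1: ⌊$175,492 × 125%/5⌋ = $43,873. Book value $131,619.
Year 2: ⌊$131,619 × 125%/5⌋ = $32,904. Book value $98,715.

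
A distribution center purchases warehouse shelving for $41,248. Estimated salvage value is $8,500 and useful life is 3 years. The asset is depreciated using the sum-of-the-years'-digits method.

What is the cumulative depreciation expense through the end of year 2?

Depreciable base = $41,248 − $8,500 = $32,748.
Sum of the years' digits = 3+2+1 = 6.
Year 1: $32,748 × 3/6 = $16,374. Book value $24,874.
Year 2: $32,748 × 2/6 = $10,916. Book value $13,958.
Accumulated through year 2 = $41,248 − $13,958 = $27,290.

$27,290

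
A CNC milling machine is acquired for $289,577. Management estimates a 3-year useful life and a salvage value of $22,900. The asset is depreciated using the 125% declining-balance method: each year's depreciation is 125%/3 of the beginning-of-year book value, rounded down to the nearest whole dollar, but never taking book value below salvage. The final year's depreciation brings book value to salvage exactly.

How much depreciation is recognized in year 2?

Depreciable base = $289,577 − $22,900 = $266,677.
Year 1: ⌊$289,577 × 125%/3⌋ = $120,657. Book value $168,920.
Year 2: ⌊$168,920 × 125%/3⌋ = $70,383. Book value $98,537.

$70,383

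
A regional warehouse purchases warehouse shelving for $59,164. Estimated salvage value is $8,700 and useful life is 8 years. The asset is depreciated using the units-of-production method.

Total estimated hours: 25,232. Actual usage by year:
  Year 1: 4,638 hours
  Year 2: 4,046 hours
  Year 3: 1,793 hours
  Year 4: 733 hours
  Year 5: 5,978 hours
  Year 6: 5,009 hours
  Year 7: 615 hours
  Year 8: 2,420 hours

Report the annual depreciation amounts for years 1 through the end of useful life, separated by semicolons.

Depreciable base = $59,164 − $8,700 = $50,464.
Rate = $50,464 / 25,232 hours = $2 per hour.
Year 1: 4,638 × $2 = $9,276. Book value $49,888.
Year 2: 4,046 × $2 = $8,092. Book value $41,796.
Year 3: 1,793 × $2 = $3,586. Book value $38,210.
Year 4: 733 × $2 = $1,466. Book value $36,744.
Year 5: 5,978 × $2 = $11,956. Book value $24,788.
Year 6: 5,009 × $2 = $10,018. Book value $14,770.
Year 7: 615 × $2 = $1,230. Book value $13,540.
Year 8: 2,420 × $2 = $4,840. Book value $8,700.

$9,276; $8,092; $3,586; $1,466; $11,956; $10,018; $1,230; $4,840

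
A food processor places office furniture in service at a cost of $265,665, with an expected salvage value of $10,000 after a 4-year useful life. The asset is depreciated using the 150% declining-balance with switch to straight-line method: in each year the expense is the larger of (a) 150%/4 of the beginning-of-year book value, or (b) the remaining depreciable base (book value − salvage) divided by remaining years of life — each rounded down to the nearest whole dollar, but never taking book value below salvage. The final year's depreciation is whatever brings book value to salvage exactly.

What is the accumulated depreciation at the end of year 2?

Depreciable base = $265,665 − $10,000 = $255,665.
Year 1: DB = ⌊$265,665 × 150%/4⌋ = $99,624; SL = ⌊$255,665/4⌋ = $63,916 → take DB $99,624. Book value $166,041.
Year 2: DB = ⌊$166,041 × 150%/4⌋ = $62,265; SL = ⌊$156,041/3⌋ = $52,013 → take DB $62,265. Book value $103,776.
Accumulated through year 2 = $265,665 − $103,776 = $161,889.

$161,889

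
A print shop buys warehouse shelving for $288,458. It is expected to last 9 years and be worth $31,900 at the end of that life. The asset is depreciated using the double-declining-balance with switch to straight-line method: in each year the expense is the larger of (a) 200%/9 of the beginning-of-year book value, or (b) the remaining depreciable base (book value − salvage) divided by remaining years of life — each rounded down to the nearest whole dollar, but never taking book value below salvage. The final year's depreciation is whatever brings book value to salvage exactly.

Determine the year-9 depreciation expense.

$6,732

Depreciable base = $288,458 − $31,900 = $256,558.
Year 1: DB = ⌊$288,458 × 200%/9⌋ = $64,101; SL = ⌊$256,558/9⌋ = $28,506 → take DB $64,101. Book value $224,357.
Year 2: DB = ⌊$224,357 × 200%/9⌋ = $49,857; SL = ⌊$192,457/8⌋ = $24,057 → take DB $49,857. Book value $174,500.
Year 3: DB = ⌊$174,500 × 200%/9⌋ = $38,777; SL = ⌊$142,600/7⌋ = $20,371 → take DB $38,777. Book value $135,723.
Year 4: DB = ⌊$135,723 × 200%/9⌋ = $30,160; SL = ⌊$103,823/6⌋ = $17,303 → take DB $30,160. Book value $105,563.
Year 5: DB = ⌊$105,563 × 200%/9⌋ = $23,458; SL = ⌊$73,663/5⌋ = $14,732 → take DB $23,458. Book value $82,105.
Year 6: DB = ⌊$82,105 × 200%/9⌋ = $18,245; SL = ⌊$50,205/4⌋ = $12,551 → take DB $18,245. Book value $63,860.
Year 7: DB = ⌊$63,860 × 200%/9⌋ = $14,191; SL = ⌊$31,960/3⌋ = $10,653 → take DB $14,191. Book value $49,669.
Year 8: DB = ⌊$49,669 × 200%/9⌋ = $11,037; SL = ⌊$17,769/2⌋ = $8,884 → take DB $11,037. Book value $38,632.
Year 9 (final): $38,632 − $31,900 = $6,732. Book value $31,900.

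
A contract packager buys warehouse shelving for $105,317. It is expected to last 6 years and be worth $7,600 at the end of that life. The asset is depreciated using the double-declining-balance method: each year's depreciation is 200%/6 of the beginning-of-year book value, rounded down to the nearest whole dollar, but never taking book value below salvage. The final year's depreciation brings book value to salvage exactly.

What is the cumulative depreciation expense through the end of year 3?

$74,111

Depreciable base = $105,317 − $7,600 = $97,717.
Year 1: ⌊$105,317 × 200%/6⌋ = $35,105. Book value $70,212.
Year 2: ⌊$70,212 × 200%/6⌋ = $23,404. Book value $46,808.
Year 3: ⌊$46,808 × 200%/6⌋ = $15,602. Book value $31,206.
Accumulated through year 3 = $105,317 − $31,206 = $74,111.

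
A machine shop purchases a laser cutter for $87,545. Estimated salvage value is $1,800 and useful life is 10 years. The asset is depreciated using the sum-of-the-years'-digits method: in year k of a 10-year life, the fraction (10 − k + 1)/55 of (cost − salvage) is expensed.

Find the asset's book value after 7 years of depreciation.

Depreciable base = $87,545 − $1,800 = $85,745.
Sum of the years' digits = 10+9+8+7+6+5+4+3+2+1 = 55.
Year 1: $85,745 × 10/55 = $15,590. Book value $71,955.
Year 2: $85,745 × 9/55 = $14,031. Book value $57,924.
Year 3: $85,745 × 8/55 = $12,472. Book value $45,452.
Year 4: $85,745 × 7/55 = $10,913. Book value $34,539.
Year 5: $85,745 × 6/55 = $9,354. Book value $25,185.
Year 6: $85,745 × 5/55 = $7,795. Book value $17,390.
Year 7: $85,745 × 4/55 = $6,236. Book value $11,154.

$11,154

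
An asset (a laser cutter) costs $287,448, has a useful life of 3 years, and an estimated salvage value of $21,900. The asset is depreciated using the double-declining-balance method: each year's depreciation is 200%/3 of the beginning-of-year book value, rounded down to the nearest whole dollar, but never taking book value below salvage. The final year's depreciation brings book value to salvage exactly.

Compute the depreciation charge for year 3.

$10,039

Depreciable base = $287,448 − $21,900 = $265,548.
Year 1: ⌊$287,448 × 200%/3⌋ = $191,632. Book value $95,816.
Year 2: ⌊$95,816 × 200%/3⌋ = $63,877. Book value $31,939.
Year 3 (final): $31,939 − $21,900 = $10,039. Book value $21,900.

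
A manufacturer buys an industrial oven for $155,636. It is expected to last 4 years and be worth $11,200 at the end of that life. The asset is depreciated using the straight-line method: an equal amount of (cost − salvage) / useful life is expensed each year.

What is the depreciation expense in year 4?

$36,109

Depreciable base = $155,636 − $11,200 = $144,436.
Annual expense = $144,436 / 4 = $36,109.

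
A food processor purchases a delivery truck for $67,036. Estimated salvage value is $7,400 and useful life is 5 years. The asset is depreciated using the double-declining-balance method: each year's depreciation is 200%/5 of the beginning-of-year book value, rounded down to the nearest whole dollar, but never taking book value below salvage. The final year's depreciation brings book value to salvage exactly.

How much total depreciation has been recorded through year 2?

Depreciable base = $67,036 − $7,400 = $59,636.
Year 1: ⌊$67,036 × 200%/5⌋ = $26,814. Book value $40,222.
Year 2: ⌊$40,222 × 200%/5⌋ = $16,088. Book value $24,134.
Accumulated through year 2 = $67,036 − $24,134 = $42,902.

$42,902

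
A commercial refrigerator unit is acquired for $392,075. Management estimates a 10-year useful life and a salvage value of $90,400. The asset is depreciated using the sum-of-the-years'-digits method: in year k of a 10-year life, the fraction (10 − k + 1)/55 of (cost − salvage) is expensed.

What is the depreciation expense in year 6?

$27,425

Depreciable base = $392,075 − $90,400 = $301,675.
Sum of the years' digits = 10+9+8+7+6+5+4+3+2+1 = 55.
Year 1: $301,675 × 10/55 = $54,850. Book value $337,225.
Year 2: $301,675 × 9/55 = $49,365. Book value $287,860.
Year 3: $301,675 × 8/55 = $43,880. Book value $243,980.
Year 4: $301,675 × 7/55 = $38,395. Book value $205,585.
Year 5: $301,675 × 6/55 = $32,910. Book value $172,675.
Year 6: $301,675 × 5/55 = $27,425. Book value $145,250.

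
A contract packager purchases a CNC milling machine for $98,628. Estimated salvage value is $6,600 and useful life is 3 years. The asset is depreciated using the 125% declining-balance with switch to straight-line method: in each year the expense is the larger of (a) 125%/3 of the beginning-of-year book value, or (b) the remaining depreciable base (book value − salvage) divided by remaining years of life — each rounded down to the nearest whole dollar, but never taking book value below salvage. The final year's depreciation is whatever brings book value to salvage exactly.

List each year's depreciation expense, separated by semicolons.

Depreciable base = $98,628 − $6,600 = $92,028.
Year 1: DB = ⌊$98,628 × 125%/3⌋ = $41,095; SL = ⌊$92,028/3⌋ = $30,676 → take DB $41,095. Book value $57,533.
Year 2: DB = ⌊$57,533 × 125%/3⌋ = $23,972; SL = ⌊$50,933/2⌋ = $25,466 → take SL $25,466. Book value $32,067.
Year 3 (final): $32,067 − $6,600 = $25,467. Book value $6,600.

$41,095; $25,466; $25,467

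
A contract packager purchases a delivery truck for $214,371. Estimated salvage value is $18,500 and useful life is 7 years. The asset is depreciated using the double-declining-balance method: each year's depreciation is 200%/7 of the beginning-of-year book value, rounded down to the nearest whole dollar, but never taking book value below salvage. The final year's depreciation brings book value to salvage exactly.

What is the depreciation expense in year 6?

$11,388

Depreciable base = $214,371 − $18,500 = $195,871.
Year 1: ⌊$214,371 × 200%/7⌋ = $61,248. Book value $153,123.
Year 2: ⌊$153,123 × 200%/7⌋ = $43,749. Book value $109,374.
Year 3: ⌊$109,374 × 200%/7⌋ = $31,249. Book value $78,125.
Year 4: ⌊$78,125 × 200%/7⌋ = $22,321. Book value $55,804.
Year 5: ⌊$55,804 × 200%/7⌋ = $15,944. Book value $39,860.
Year 6: ⌊$39,860 × 200%/7⌋ = $11,388. Book value $28,472.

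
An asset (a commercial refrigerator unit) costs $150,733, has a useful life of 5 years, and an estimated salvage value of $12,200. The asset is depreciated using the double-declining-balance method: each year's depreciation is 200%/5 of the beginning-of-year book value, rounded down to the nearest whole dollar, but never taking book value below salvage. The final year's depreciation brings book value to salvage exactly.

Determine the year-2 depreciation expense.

$36,176

Depreciable base = $150,733 − $12,200 = $138,533.
Year 1: ⌊$150,733 × 200%/5⌋ = $60,293. Book value $90,440.
Year 2: ⌊$90,440 × 200%/5⌋ = $36,176. Book value $54,264.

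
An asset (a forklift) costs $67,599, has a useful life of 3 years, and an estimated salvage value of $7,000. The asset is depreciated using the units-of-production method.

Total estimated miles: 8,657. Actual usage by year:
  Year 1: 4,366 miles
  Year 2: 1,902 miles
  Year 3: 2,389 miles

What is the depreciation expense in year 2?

$13,314

Depreciable base = $67,599 − $7,000 = $60,599.
Rate = $60,599 / 8,657 miles = $7 per mile.
Year 1: 4,366 × $7 = $30,562. Book value $37,037.
Year 2: 1,902 × $7 = $13,314. Book value $23,723.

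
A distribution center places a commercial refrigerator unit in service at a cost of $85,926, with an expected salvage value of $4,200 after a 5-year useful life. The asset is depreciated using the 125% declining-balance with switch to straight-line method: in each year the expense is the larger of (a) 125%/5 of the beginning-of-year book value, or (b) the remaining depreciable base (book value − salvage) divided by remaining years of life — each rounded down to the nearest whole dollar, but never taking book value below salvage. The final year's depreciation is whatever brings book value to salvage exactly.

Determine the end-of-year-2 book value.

$48,334

Depreciable base = $85,926 − $4,200 = $81,726.
Year 1: DB = ⌊$85,926 × 125%/5⌋ = $21,481; SL = ⌊$81,726/5⌋ = $16,345 → take DB $21,481. Book value $64,445.
Year 2: DB = ⌊$64,445 × 125%/5⌋ = $16,111; SL = ⌊$60,245/4⌋ = $15,061 → take DB $16,111. Book value $48,334.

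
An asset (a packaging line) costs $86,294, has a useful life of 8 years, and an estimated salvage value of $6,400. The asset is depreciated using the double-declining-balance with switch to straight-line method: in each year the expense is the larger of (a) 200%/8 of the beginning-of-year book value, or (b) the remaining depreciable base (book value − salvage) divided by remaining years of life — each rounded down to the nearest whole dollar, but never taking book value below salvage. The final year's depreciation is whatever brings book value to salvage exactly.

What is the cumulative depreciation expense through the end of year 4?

Depreciable base = $86,294 − $6,400 = $79,894.
Year 1: DB = ⌊$86,294 × 200%/8⌋ = $21,573; SL = ⌊$79,894/8⌋ = $9,986 → take DB $21,573. Book value $64,721.
Year 2: DB = ⌊$64,721 × 200%/8⌋ = $16,180; SL = ⌊$58,321/7⌋ = $8,331 → take DB $16,180. Book value $48,541.
Year 3: DB = ⌊$48,541 × 200%/8⌋ = $12,135; SL = ⌊$42,141/6⌋ = $7,023 → take DB $12,135. Book value $36,406.
Year 4: DB = ⌊$36,406 × 200%/8⌋ = $9,101; SL = ⌊$30,006/5⌋ = $6,001 → take DB $9,101. Book value $27,305.
Accumulated through year 4 = $86,294 − $27,305 = $58,989.

$58,989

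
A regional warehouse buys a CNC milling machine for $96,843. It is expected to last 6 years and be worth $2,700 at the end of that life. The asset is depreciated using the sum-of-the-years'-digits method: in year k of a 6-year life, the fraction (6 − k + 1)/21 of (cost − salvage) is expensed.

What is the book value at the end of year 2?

$47,530

Depreciable base = $96,843 − $2,700 = $94,143.
Sum of the years' digits = 6+5+4+3+2+1 = 21.
Year 1: $94,143 × 6/21 = $26,898. Book value $69,945.
Year 2: $94,143 × 5/21 = $22,415. Book value $47,530.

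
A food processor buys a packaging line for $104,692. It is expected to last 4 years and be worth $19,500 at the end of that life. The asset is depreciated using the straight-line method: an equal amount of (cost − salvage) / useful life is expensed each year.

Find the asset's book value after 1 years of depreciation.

Depreciable base = $104,692 − $19,500 = $85,192.
Annual expense = $85,192 / 4 = $21,298.
End of year 1: book value $83,394.

$83,394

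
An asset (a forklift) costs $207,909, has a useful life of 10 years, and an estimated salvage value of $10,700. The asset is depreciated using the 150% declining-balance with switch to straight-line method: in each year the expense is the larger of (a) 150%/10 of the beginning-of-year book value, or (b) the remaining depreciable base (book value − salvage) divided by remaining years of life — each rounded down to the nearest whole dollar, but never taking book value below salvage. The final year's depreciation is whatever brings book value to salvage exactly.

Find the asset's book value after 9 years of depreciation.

$27,006

Depreciable base = $207,909 − $10,700 = $197,209.
Year 1: DB = ⌊$207,909 × 150%/10⌋ = $31,186; SL = ⌊$197,209/10⌋ = $19,720 → take DB $31,186. Book value $176,723.
Year 2: DB = ⌊$176,723 × 150%/10⌋ = $26,508; SL = ⌊$166,023/9⌋ = $18,447 → take DB $26,508. Book value $150,215.
Year 3: DB = ⌊$150,215 × 150%/10⌋ = $22,532; SL = ⌊$139,515/8⌋ = $17,439 → take DB $22,532. Book value $127,683.
Year 4: DB = ⌊$127,683 × 150%/10⌋ = $19,152; SL = ⌊$116,983/7⌋ = $16,711 → take DB $19,152. Book value $108,531.
Year 5: DB = ⌊$108,531 × 150%/10⌋ = $16,279; SL = ⌊$97,831/6⌋ = $16,305 → take SL $16,305. Book value $92,226.
Year 6: DB = ⌊$92,226 × 150%/10⌋ = $13,833; SL = ⌊$81,526/5⌋ = $16,305 → take SL $16,305. Book value $75,921.
Year 7: DB = ⌊$75,921 × 150%/10⌋ = $11,388; SL = ⌊$65,221/4⌋ = $16,305 → take SL $16,305. Book value $59,616.
Year 8: DB = ⌊$59,616 × 150%/10⌋ = $8,942; SL = ⌊$48,916/3⌋ = $16,305 → take SL $16,305. Book value $43,311.
Year 9: DB = ⌊$43,311 × 150%/10⌋ = $6,496; SL = ⌊$32,611/2⌋ = $16,305 → take SL $16,305. Book value $27,006.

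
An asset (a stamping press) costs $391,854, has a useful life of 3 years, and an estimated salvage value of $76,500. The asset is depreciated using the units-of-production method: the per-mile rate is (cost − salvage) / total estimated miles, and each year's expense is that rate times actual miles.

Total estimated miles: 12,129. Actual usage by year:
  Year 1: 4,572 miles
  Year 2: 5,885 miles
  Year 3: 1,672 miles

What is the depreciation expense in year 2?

$153,010

Depreciable base = $391,854 − $76,500 = $315,354.
Rate = $315,354 / 12,129 miles = $26 per mile.
Year 1: 4,572 × $26 = $118,872. Book value $272,982.
Year 2: 5,885 × $26 = $153,010. Book value $119,972.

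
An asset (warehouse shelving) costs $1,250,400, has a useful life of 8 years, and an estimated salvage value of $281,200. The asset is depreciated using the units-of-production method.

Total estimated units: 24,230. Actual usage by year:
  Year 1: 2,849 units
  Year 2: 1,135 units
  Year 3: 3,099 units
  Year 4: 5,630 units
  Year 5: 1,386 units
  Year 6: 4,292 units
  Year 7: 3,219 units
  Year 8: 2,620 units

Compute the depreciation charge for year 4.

Depreciable base = $1,250,400 − $281,200 = $969,200.
Rate = $969,200 / 24,230 units = $40 per unit.
Year 1: 2,849 × $40 = $113,960. Book value $1,136,440.
Year 2: 1,135 × $40 = $45,400. Book value $1,091,040.
Year 3: 3,099 × $40 = $123,960. Book value $967,080.
Year 4: 5,630 × $40 = $225,200. Book value $741,880.

$225,200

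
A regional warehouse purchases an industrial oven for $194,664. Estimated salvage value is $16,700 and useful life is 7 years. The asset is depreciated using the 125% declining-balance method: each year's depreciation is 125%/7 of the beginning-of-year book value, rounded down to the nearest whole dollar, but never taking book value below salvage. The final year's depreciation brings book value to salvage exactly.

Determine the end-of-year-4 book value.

$88,628

Depreciable base = $194,664 − $16,700 = $177,964.
Year 1: ⌊$194,664 × 125%/7⌋ = $34,761. Book value $159,903.
Year 2: ⌊$159,903 × 125%/7⌋ = $28,554. Book value $131,349.
Year 3: ⌊$131,349 × 125%/7⌋ = $23,455. Book value $107,894.
Year 4: ⌊$107,894 × 125%/7⌋ = $19,266. Book value $88,628.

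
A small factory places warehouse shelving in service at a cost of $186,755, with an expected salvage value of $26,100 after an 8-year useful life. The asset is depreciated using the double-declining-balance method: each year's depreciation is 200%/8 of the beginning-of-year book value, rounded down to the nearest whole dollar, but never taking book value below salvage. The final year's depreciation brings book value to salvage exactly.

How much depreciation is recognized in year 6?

$11,079

Depreciable base = $186,755 − $26,100 = $160,655.
Year 1: ⌊$186,755 × 200%/8⌋ = $46,688. Book value $140,067.
Year 2: ⌊$140,067 × 200%/8⌋ = $35,016. Book value $105,051.
Year 3: ⌊$105,051 × 200%/8⌋ = $26,262. Book value $78,789.
Year 4: ⌊$78,789 × 200%/8⌋ = $19,697. Book value $59,092.
Year 5: ⌊$59,092 × 200%/8⌋ = $14,773. Book value $44,319.
Year 6: ⌊$44,319 × 200%/8⌋ = $11,079. Book value $33,240.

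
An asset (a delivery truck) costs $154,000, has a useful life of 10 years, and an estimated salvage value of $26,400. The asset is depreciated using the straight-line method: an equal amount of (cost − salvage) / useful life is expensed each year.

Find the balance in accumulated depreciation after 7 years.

$89,320

Depreciable base = $154,000 − $26,400 = $127,600.
Annual expense = $127,600 / 10 = $12,760.
End of year 1: book value $141,240.
End of year 2: book value $128,480.
End of year 3: book value $115,720.
End of year 4: book value $102,960.
End of year 5: book value $90,200.
End of year 6: book value $77,440.
End of year 7: book value $64,680.
Accumulated through year 7 = $154,000 − $64,680 = $89,320.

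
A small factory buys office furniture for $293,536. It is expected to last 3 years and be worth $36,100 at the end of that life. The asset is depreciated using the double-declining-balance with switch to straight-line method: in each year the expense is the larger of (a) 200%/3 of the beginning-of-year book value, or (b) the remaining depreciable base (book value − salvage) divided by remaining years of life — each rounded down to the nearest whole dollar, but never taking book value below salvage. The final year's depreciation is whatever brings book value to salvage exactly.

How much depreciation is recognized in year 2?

$61,746

Depreciable base = $293,536 − $36,100 = $257,436.
Year 1: DB = ⌊$293,536 × 200%/3⌋ = $195,690; SL = ⌊$257,436/3⌋ = $85,812 → take DB $195,690. Book value $97,846.
Year 2: DB = ⌊$97,846 × 200%/3⌋ = $65,230; SL = ⌊$61,746/2⌋ = $30,873 → take DB $65,230, capped at $61,746. Book value $36,100.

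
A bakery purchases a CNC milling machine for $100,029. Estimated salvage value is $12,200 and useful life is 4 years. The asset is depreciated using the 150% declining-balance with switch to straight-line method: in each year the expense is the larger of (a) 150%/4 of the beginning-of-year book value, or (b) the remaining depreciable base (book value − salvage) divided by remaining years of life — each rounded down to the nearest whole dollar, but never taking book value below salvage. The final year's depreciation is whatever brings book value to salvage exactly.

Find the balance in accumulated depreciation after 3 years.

Depreciable base = $100,029 − $12,200 = $87,829.
Year 1: DB = ⌊$100,029 × 150%/4⌋ = $37,510; SL = ⌊$87,829/4⌋ = $21,957 → take DB $37,510. Book value $62,519.
Year 2: DB = ⌊$62,519 × 150%/4⌋ = $23,444; SL = ⌊$50,319/3⌋ = $16,773 → take DB $23,444. Book value $39,075.
Year 3: DB = ⌊$39,075 × 150%/4⌋ = $14,653; SL = ⌊$26,875/2⌋ = $13,437 → take DB $14,653. Book value $24,422.
Accumulated through year 3 = $100,029 − $24,422 = $75,607.

$75,607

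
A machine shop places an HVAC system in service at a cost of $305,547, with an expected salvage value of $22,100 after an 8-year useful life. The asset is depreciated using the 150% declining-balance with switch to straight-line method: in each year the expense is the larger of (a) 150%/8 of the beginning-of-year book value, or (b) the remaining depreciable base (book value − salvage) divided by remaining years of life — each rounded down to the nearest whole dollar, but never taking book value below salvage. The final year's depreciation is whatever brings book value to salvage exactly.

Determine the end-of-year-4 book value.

$133,160

Depreciable base = $305,547 − $22,100 = $283,447.
Year 1: DB = ⌊$305,547 × 150%/8⌋ = $57,290; SL = ⌊$283,447/8⌋ = $35,430 → take DB $57,290. Book value $248,257.
Year 2: DB = ⌊$248,257 × 150%/8⌋ = $46,548; SL = ⌊$226,157/7⌋ = $32,308 → take DB $46,548. Book value $201,709.
Year 3: DB = ⌊$201,709 × 150%/8⌋ = $37,820; SL = ⌊$179,609/6⌋ = $29,934 → take DB $37,820. Book value $163,889.
Year 4: DB = ⌊$163,889 × 150%/8⌋ = $30,729; SL = ⌊$141,789/5⌋ = $28,357 → take DB $30,729. Book value $133,160.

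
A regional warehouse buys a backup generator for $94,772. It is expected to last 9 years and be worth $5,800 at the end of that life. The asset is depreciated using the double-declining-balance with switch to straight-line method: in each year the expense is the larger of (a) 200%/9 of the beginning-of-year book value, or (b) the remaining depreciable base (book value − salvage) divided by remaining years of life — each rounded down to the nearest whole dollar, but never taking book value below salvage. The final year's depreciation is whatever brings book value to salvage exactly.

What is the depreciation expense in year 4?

Depreciable base = $94,772 − $5,800 = $88,972.
Year 1: DB = ⌊$94,772 × 200%/9⌋ = $21,060; SL = ⌊$88,972/9⌋ = $9,885 → take DB $21,060. Book value $73,712.
Year 2: DB = ⌊$73,712 × 200%/9⌋ = $16,380; SL = ⌊$67,912/8⌋ = $8,489 → take DB $16,380. Book value $57,332.
Year 3: DB = ⌊$57,332 × 200%/9⌋ = $12,740; SL = ⌊$51,532/7⌋ = $7,361 → take DB $12,740. Book value $44,592.
Year 4: DB = ⌊$44,592 × 200%/9⌋ = $9,909; SL = ⌊$38,792/6⌋ = $6,465 → take DB $9,909. Book value $34,683.

$9,909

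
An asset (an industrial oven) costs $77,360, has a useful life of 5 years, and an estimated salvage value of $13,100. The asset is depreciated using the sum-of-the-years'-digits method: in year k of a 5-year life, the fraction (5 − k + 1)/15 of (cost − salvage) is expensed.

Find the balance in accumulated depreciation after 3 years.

Depreciable base = $77,360 − $13,100 = $64,260.
Sum of the years' digits = 5+4+3+2+1 = 15.
Year 1: $64,260 × 5/15 = $21,420. Book value $55,940.
Year 2: $64,260 × 4/15 = $17,136. Book value $38,804.
Year 3: $64,260 × 3/15 = $12,852. Book value $25,952.
Accumulated through year 3 = $77,360 − $25,952 = $51,408.

$51,408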